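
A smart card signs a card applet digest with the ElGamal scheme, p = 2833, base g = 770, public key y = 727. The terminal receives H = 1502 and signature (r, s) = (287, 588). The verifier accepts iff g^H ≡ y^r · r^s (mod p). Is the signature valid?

valid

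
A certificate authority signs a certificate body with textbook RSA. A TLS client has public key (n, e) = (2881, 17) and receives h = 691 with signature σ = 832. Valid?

no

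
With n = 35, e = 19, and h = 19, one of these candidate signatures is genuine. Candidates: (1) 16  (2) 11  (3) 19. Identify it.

3

Candidate 1: 16^19 mod 35 = 16
Candidate 2: 11^19 mod 35 = 11
Candidate 3: 19^19 mod 35 = 19
  → matches h = 19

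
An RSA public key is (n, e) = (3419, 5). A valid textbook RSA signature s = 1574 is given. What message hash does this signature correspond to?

1080

s^2 ≡ 1574^2 = 2477476 ≡ 2120
s^4 ≡ 2120^2 = 4494400 ≡ 1834
5 = 4 + 1, so s^5 ≡ 1834·1574 ≡ 1080 (mod 3419)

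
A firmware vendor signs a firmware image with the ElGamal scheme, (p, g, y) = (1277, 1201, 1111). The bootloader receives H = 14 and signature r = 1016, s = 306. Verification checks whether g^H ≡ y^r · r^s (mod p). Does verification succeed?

Left side g^H mod p:
1201^2 = 1442401 ≡ 668
1201^4 ≡ 668^2 = 446224 ≡ 551
1201^8 ≡ 551^2 = 303601 ≡ 952
14 = 8 + 4 + 2, so 1201^14 ≡ 952·551·668 ≡ 875 (mod 1277)
Right side y^r · r^s mod p:
1111^2 = 1234321 ≡ 739
1111^4 ≡ 739^2 = 546121 ≡ 842
1111^8 ≡ 842^2 = 708964 ≡ 229
1111^16 ≡ 229^2 = 52441 ≡ 84
1111^32 ≡ 84^2 = 7056 ≡ 671
1111^64 ≡ 671^2 = 450241 ≡ 737
1111^128 ≡ 737^2 = 543169 ≡ 444
1111^256 ≡ 444^2 = 197136 ≡ 478
1111^512 ≡ 478^2 = 228484 ≡ 1178
1016 = 512 + 256 + 128 + 64 + 32 + 16 + 8, so 1111^1016 ≡ 1178·478·444·737·671·84·229 ≡ 1225 (mod 1277)
1016^2 = 1032256 ≡ 440
1016^4 ≡ 440^2 = 193600 ≡ 773
1016^8 ≡ 773^2 = 597529 ≡ 1170
1016^16 ≡ 1170^2 = 1368900 ≡ 1233
1016^32 ≡ 1233^2 = 1520289 ≡ 659
1016^64 ≡ 659^2 = 434281 ≡ 101
1016^128 ≡ 101^2 = 10201 ≡ 1262
1016^256 ≡ 1262^2 = 1592644 ≡ 225
306 = 256 + 32 + 16 + 2, so 1016^306 ≡ 225·659·1233·440 ≡ 56 (mod 1277)
1225·56 = 68600 ≡ 919 (mod 1277)
875 ≠ 919, so verification fails.

fails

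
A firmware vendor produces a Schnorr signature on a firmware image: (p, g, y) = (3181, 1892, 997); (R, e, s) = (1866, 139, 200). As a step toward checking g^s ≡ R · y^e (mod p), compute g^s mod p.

2935

1892^200 mod 3181 = 2935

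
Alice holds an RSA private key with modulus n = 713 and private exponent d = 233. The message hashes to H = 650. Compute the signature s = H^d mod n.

588

H^2 ≡ 650^2 = 422500 ≡ 404
H^4 ≡ 404^2 = 163216 ≡ 652
H^8 ≡ 652^2 = 425104 ≡ 156
H^16 ≡ 156^2 = 24336 ≡ 94
H^32 ≡ 94^2 = 8836 ≡ 280
H^64 ≡ 280^2 = 78400 ≡ 683
H^128 ≡ 683^2 = 466489 ≡ 187
233 = 128 + 64 + 32 + 8 + 1, so H^233 ≡ 187·683·280·156·650 ≡ 588 (mod 713)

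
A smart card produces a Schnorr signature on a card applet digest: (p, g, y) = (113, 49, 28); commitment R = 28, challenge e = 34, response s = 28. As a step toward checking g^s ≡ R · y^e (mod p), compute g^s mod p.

1

49^2 = 2401 ≡ 28
49^4 ≡ 28^2 = 784 ≡ 106
49^8 ≡ 106^2 = 11236 ≡ 49
49^16 ≡ 49^2 = 2401 ≡ 28
28 = 16 + 8 + 4, so 49^28 ≡ 28·49·106 ≡ 1 (mod 113)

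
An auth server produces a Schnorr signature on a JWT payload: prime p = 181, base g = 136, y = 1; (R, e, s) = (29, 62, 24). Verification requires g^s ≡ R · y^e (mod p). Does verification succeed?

g^s mod p:
136^24 mod 181 = 25
R · y^e mod p:
1^62 mod 181 = 1
29·1 = 29 ≡ 29 (mod 181)
25 ≠ 29; the check fails.

fails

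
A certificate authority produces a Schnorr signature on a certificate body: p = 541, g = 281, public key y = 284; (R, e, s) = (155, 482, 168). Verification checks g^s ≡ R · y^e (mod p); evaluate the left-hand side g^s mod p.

179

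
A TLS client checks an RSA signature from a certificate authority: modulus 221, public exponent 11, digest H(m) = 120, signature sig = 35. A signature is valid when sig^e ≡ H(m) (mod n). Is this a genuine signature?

sig^2 ≡ 35^2 = 1225 ≡ 120
sig^4 ≡ 120^2 = 14400 ≡ 35
sig^8 ≡ 35^2 = 1225 ≡ 120
11 = 8 + 2 + 1, so sig^11 ≡ 120·120·35 ≡ 120 (mod 221)
120 = H(m), so the signature checks out.

genuine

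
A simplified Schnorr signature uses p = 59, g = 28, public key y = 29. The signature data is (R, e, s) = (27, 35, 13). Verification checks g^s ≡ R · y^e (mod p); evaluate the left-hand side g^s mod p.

Squares mod 59: 28^1≡28, 28^2≡17, 28^4≡53, 28^8≡36
13 = 8 + 4 + 1, so 28^13 ≡ 36·53·28 ≡ 29 (mod 59)

29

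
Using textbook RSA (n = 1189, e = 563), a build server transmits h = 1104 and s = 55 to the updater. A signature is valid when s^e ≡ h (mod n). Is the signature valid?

valid

Squares mod 1189: s^1≡55, s^2≡647, s^4≡81, s^8≡616, s^16≡165, s^32≡1067, s^64≡616, s^128≡165, s^256≡1067, s^512≡616
563 = 512 + 32 + 16 + 2 + 1, so s^563 ≡ 616·1067·165·647·55 ≡ 1104 (mod 1189)
1104 = h, so the signature checks out.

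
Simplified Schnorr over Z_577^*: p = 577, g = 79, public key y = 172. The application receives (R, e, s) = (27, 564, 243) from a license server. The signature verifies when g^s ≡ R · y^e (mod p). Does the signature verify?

does not verify

g^s mod p:
Squares mod 577: 79^1≡79, 79^2≡471, 79^4≡273, 79^8≡96, 79^16≡561, 79^32≡256, 79^64≡335, 79^128≡287
243 = 128 + 64 + 32 + 16 + 2 + 1, so 79^243 ≡ 287·335·256·561·471·79 ≡ 258 (mod 577)
R · y^e mod p:
Squares mod 577: 172^1≡172, 172^2≡157, 172^4≡415, 172^8≡279, 172^16≡523, 172^32≡31, 172^64≡384, 172^128≡321, 172^256≡335, 172^512≡287
564 = 512 + 32 + 16 + 4, so 172^564 ≡ 287·31·523·415 ≡ 3 (mod 577)
27·3 = 81 ≡ 81 (mod 577)
258 ≠ 81; the check fails.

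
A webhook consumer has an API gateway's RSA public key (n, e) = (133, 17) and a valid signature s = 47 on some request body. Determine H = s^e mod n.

s^2 ≡ 47^2 = 2209 ≡ 81
s^4 ≡ 81^2 = 6561 ≡ 44
s^8 ≡ 44^2 = 1936 ≡ 74
s^16 ≡ 74^2 = 5476 ≡ 23
17 = 16 + 1, so s^17 ≡ 23·47 ≡ 17 (mod 133)

17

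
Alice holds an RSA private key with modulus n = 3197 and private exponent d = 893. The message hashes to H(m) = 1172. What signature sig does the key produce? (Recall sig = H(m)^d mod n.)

(H(m))^2 ≡ 1172^2 = 1373584 ≡ 2071
(H(m))^4 ≡ 2071^2 = 4289041 ≡ 1864
(H(m))^8 ≡ 1864^2 = 3474496 ≡ 2554
(H(m))^16 ≡ 2554^2 = 6522916 ≡ 1036
(H(m))^32 ≡ 1036^2 = 1073296 ≡ 2301
(H(m))^64 ≡ 2301^2 = 5294601 ≡ 369
(H(m))^128 ≡ 369^2 = 136161 ≡ 1887
(H(m))^256 ≡ 1887^2 = 3560769 ≡ 2508
(H(m))^512 ≡ 2508^2 = 6290064 ≡ 1565
893 = 512 + 256 + 64 + 32 + 16 + 8 + 4 + 1, so (H(m))^893 ≡ 1565·2508·369·2301·1036·2554·1864·1172 ≡ 873 (mod 3197)

873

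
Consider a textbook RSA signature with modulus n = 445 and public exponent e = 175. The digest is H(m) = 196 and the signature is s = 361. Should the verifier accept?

accept

s^2 ≡ 361^2 = 130321 ≡ 381
s^4 ≡ 381^2 = 145161 ≡ 91
s^8 ≡ 91^2 = 8281 ≡ 271
s^16 ≡ 271^2 = 73441 ≡ 16
s^32 ≡ 16^2 = 256
s^64 ≡ 256^2 = 65536 ≡ 121
s^128 ≡ 121^2 = 14641 ≡ 401
175 = 128 + 32 + 8 + 4 + 2 + 1, so s^175 ≡ 401·256·271·91·381·361 ≡ 196 (mod 445)
s^175 mod 445 = 196 matches H(m).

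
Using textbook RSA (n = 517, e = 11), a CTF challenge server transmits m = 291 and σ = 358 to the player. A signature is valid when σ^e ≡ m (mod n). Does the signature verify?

does not verify

σ^2 ≡ 358^2 = 128164 ≡ 465
σ^4 ≡ 465^2 = 216225 ≡ 119
σ^8 ≡ 119^2 = 14161 ≡ 202
11 = 8 + 2 + 1, so σ^11 ≡ 202·465·358 ≡ 226 (mod 517)
The recovered value 226 does not match the digest 291.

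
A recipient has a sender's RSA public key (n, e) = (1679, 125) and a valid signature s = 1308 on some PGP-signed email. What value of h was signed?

1667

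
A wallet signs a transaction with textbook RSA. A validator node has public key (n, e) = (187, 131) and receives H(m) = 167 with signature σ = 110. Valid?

no

σ^2 ≡ 110^2 = 12100 ≡ 132
σ^4 ≡ 132^2 = 17424 ≡ 33
σ^8 ≡ 33^2 = 1089 ≡ 154
σ^16 ≡ 154^2 = 23716 ≡ 154
σ^32 ≡ 154^2 = 23716 ≡ 154
σ^64 ≡ 154^2 = 23716 ≡ 154
σ^128 ≡ 154^2 = 23716 ≡ 154
131 = 128 + 2 + 1, so σ^131 ≡ 154·132·110 ≡ 121 (mod 187)
σ^131 mod 187 = 121, but H(m) = 167.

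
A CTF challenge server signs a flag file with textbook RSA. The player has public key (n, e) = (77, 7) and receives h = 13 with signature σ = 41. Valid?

yes

σ^2 ≡ 41^2 = 1681 ≡ 64
σ^4 ≡ 64^2 = 4096 ≡ 15
7 = 4 + 2 + 1, so σ^7 ≡ 15·64·41 ≡ 13 (mod 77)
σ^7 mod 77 = 13 matches h.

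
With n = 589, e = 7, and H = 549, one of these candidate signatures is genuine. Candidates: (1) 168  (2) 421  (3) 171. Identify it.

Candidate 1: Squares mod 589: 168^1≡168, 168^2≡541, 168^4≡537; 7 = 4 + 2 + 1, so 168^7 ≡ 537·541·168 ≡ 549 (mod 589)
  → matches H = 549
Candidate 2: Squares mod 589: 421^1≡421, 421^2≡541, 421^4≡537; 7 = 4 + 2 + 1, so 421^7 ≡ 537·541·421 ≡ 40 (mod 589)
Candidate 3: Squares mod 589: 171^1≡171, 171^2≡380, 171^4≡95; 7 = 4 + 2 + 1, so 171^7 ≡ 95·380·171 ≡ 380 (mod 589)

1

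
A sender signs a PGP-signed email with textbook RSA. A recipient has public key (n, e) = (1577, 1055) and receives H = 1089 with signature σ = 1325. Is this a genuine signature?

forged

σ^2 ≡ 1325^2 = 1755625 ≡ 424
σ^4 ≡ 424^2 = 179776 ≡ 1575
σ^8 ≡ 1575^2 = 2480625 ≡ 4
σ^16 ≡ 4^2 = 16
σ^32 ≡ 16^2 = 256
σ^64 ≡ 256^2 = 65536 ≡ 879
σ^128 ≡ 879^2 = 772641 ≡ 1488
σ^256 ≡ 1488^2 = 2214144 ≡ 36
σ^512 ≡ 36^2 = 1296
σ^1024 ≡ 1296^2 = 1679616 ≡ 111
1055 = 1024 + 16 + 8 + 4 + 2 + 1, so σ^1055 ≡ 111·16·4·1575·424·1325 ≡ 488 (mod 1577)
The recovered value 488 does not match the digest 1089.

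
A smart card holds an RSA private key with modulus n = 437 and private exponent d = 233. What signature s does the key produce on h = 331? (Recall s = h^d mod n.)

12

h^233 mod 437 = 12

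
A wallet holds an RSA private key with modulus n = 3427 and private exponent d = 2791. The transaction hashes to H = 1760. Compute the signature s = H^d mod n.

H^2 ≡ 1760^2 = 3097600 ≡ 3019
H^4 ≡ 3019^2 = 9114361 ≡ 1968
H^8 ≡ 1968^2 = 3873024 ≡ 514
H^16 ≡ 514^2 = 264196 ≡ 317
H^32 ≡ 317^2 = 100489 ≡ 1106
H^64 ≡ 1106^2 = 1223236 ≡ 3224
H^128 ≡ 3224^2 = 10394176 ≡ 85
H^256 ≡ 85^2 = 7225 ≡ 371
H^512 ≡ 371^2 = 137641 ≡ 561
H^1024 ≡ 561^2 = 314721 ≡ 2864
H^2048 ≡ 2864^2 = 8202496 ≡ 1685
2791 = 2048 + 512 + 128 + 64 + 32 + 4 + 2 + 1, so H^2791 ≡ 1685·561·85·3224·1106·1968·3019·1760 ≡ 2216 (mod 3427)

2216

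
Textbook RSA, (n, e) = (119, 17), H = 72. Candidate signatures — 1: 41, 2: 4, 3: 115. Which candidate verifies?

2

Candidate 1: Squares mod 119: 41^1≡41, 41^2≡15, 41^4≡106, 41^8≡50, 41^16≡1; 17 = 16 + 1, so 41^17 ≡ 1·41 ≡ 41 (mod 119)
Candidate 2: Squares mod 119: 4^1≡4, 4^2≡16, 4^4≡18, 4^8≡86, 4^16≡18; 17 = 16 + 1, so 4^17 ≡ 18·4 ≡ 72 (mod 119)
  → matches H = 72
Candidate 3: Squares mod 119: 115^1≡115, 115^2≡16, 115^4≡18, 115^8≡86, 115^16≡18; 17 = 16 + 1, so 115^17 ≡ 18·115 ≡ 47 (mod 119)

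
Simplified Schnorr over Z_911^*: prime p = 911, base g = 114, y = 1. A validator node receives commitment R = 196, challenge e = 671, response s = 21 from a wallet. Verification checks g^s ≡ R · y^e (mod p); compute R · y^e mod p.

1^2 = 1
1^4 ≡ 1^2 = 1
1^8 ≡ 1^2 = 1
1^16 ≡ 1^2 = 1
1^32 ≡ 1^2 = 1
1^64 ≡ 1^2 = 1
1^128 ≡ 1^2 = 1
1^256 ≡ 1^2 = 1
1^512 ≡ 1^2 = 1
671 = 512 + 128 + 16 + 8 + 4 + 2 + 1, so 1^671 ≡ 1·1·1·1·1·1·1 ≡ 1 (mod 911)
R · y^e ≡ 196·1 = 196 ≡ 196 (mod 911)

196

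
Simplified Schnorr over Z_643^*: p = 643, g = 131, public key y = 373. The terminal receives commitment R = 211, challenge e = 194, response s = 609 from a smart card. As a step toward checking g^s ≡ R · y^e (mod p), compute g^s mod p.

60

131^2 = 17161 ≡ 443
131^4 ≡ 443^2 = 196249 ≡ 134
131^8 ≡ 134^2 = 17956 ≡ 595
131^16 ≡ 595^2 = 354025 ≡ 375
131^32 ≡ 375^2 = 140625 ≡ 451
131^64 ≡ 451^2 = 203401 ≡ 213
131^128 ≡ 213^2 = 45369 ≡ 359
131^256 ≡ 359^2 = 128881 ≡ 281
131^512 ≡ 281^2 = 78961 ≡ 515
609 = 512 + 64 + 32 + 1, so 131^609 ≡ 515·213·451·131 ≡ 60 (mod 643)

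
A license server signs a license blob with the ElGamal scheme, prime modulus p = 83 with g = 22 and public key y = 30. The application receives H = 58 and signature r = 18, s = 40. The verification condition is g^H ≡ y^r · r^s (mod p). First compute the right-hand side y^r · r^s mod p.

17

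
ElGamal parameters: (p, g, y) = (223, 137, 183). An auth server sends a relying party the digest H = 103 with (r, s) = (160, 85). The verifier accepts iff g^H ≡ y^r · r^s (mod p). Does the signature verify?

does not verify

Left side g^H mod p:
137^103 mod 223 = 42
Right side y^r · r^s mod p:
183^160 mod 223 = 183
160^85 mod 223 = 117
183·117 = 21411 ≡ 3 (mod 223)
42 ≠ 3, so verification fails.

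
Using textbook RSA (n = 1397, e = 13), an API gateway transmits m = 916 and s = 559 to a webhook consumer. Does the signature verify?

s^13 mod 1397 = 916
s^13 mod 1397 = 916 matches m.

verifies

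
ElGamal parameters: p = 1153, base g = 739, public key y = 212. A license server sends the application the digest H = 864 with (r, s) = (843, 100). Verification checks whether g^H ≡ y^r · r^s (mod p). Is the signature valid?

invalid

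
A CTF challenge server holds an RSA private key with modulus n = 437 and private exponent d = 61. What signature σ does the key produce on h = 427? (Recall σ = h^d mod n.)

213

h^2 ≡ 427^2 = 182329 ≡ 100
h^4 ≡ 100^2 = 10000 ≡ 386
h^8 ≡ 386^2 = 148996 ≡ 416
h^16 ≡ 416^2 = 173056 ≡ 4
h^32 ≡ 4^2 = 16
61 = 32 + 16 + 8 + 4 + 1, so h^61 ≡ 16·4·416·386·427 ≡ 213 (mod 437)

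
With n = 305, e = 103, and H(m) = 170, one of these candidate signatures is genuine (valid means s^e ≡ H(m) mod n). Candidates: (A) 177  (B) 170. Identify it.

Candidate A: 177^2 = 31329 ≡ 219; 177^4 ≡ 219^2 = 47961 ≡ 76; 177^8 ≡ 76^2 = 5776 ≡ 286; 177^16 ≡ 286^2 = 81796 ≡ 56; 177^32 ≡ 56^2 = 3136 ≡ 86; 177^64 ≡ 86^2 = 7396 ≡ 76; 103 = 64 + 32 + 4 + 2 + 1, so 177^103 ≡ 76·86·76·219·177 ≡ 303 (mod 305)
Candidate B: 170^2 = 28900 ≡ 230; 170^4 ≡ 230^2 = 52900 ≡ 135; 170^8 ≡ 135^2 = 18225 ≡ 230; 170^16 ≡ 230^2 = 52900 ≡ 135; 170^32 ≡ 135^2 = 18225 ≡ 230; 170^64 ≡ 230^2 = 52900 ≡ 135; 103 = 64 + 32 + 4 + 2 + 1, so 170^103 ≡ 135·230·135·230·170 ≡ 170 (mod 305)
  → matches H(m) = 170

B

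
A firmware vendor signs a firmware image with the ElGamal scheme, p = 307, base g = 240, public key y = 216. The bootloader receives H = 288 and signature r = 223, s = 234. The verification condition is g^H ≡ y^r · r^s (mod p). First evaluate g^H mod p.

Squares mod 307: 240^1≡240, 240^2≡191, 240^4≡255, 240^8≡248, 240^16≡104, 240^32≡71, 240^64≡129, 240^128≡63, 240^256≡285
288 = 256 + 32, so 240^288 ≡ 285·71 ≡ 280 (mod 307)

280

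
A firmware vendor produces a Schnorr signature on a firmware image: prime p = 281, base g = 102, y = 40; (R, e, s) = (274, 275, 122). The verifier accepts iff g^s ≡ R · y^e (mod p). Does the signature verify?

does not verify

g^s mod p:
102^2 = 10404 ≡ 7
102^4 ≡ 7^2 = 49
102^8 ≡ 49^2 = 2401 ≡ 153
102^16 ≡ 153^2 = 23409 ≡ 86
102^32 ≡ 86^2 = 7396 ≡ 90
102^64 ≡ 90^2 = 8100 ≡ 232
122 = 64 + 32 + 16 + 8 + 2, so 102^122 ≡ 232·90·86·153·7 ≡ 7 (mod 281)
R · y^e mod p:
40^2 = 1600 ≡ 195
40^4 ≡ 195^2 = 38025 ≡ 90
40^8 ≡ 90^2 = 8100 ≡ 232
40^16 ≡ 232^2 = 53824 ≡ 153
40^32 ≡ 153^2 = 23409 ≡ 86
40^64 ≡ 86^2 = 7396 ≡ 90
40^128 ≡ 90^2 = 8100 ≡ 232
40^256 ≡ 232^2 = 53824 ≡ 153
275 = 256 + 16 + 2 + 1, so 40^275 ≡ 153·153·195·40 ≡ 53 (mod 281)
274·53 = 14522 ≡ 191 (mod 281)
7 ≠ 191; the check fails.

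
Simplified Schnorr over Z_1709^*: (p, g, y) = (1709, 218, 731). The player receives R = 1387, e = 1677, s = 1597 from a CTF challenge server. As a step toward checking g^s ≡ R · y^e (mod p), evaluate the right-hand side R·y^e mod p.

479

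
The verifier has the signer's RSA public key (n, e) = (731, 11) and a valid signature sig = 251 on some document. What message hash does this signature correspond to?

565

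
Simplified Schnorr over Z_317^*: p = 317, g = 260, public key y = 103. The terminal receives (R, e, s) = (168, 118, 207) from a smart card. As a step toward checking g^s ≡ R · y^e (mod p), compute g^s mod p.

58

260^2 = 67600 ≡ 79
260^4 ≡ 79^2 = 6241 ≡ 218
260^8 ≡ 218^2 = 47524 ≡ 291
260^16 ≡ 291^2 = 84681 ≡ 42
260^32 ≡ 42^2 = 1764 ≡ 179
260^64 ≡ 179^2 = 32041 ≡ 24
260^128 ≡ 24^2 = 576 ≡ 259
207 = 128 + 64 + 8 + 4 + 2 + 1, so 260^207 ≡ 259·24·291·218·79·260 ≡ 58 (mod 317)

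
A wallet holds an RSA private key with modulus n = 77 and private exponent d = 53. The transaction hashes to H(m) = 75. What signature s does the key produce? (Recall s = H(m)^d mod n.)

Squares mod 77: (H(m))^1≡75, (H(m))^2≡4, (H(m))^4≡16, (H(m))^8≡25, (H(m))^16≡9, (H(m))^32≡4
53 = 32 + 16 + 4 + 1, so (H(m))^53 ≡ 4·9·16·75 ≡ 3 (mod 77)

3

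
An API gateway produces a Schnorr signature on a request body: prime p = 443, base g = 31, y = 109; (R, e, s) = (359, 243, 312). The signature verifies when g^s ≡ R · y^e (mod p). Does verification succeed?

passes

g^s mod p:
31^312 mod 443 = 409
R · y^e mod p:
109^243 mod 443 = 243
359·243 = 87237 ≡ 409 (mod 443)
409 ≡ 409 (mod 443); signature holds.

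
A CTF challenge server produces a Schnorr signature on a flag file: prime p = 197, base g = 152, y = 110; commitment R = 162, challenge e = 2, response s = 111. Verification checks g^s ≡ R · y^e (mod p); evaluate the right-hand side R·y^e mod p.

110^2 = 12100 ≡ 83
R · y^e ≡ 162·83 = 13446 ≡ 50 (mod 197)

50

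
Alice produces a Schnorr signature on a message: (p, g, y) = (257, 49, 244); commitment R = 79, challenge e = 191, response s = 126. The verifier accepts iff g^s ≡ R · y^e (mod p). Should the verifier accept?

accept

g^s mod p:
Squares mod 257: 49^1≡49, 49^2≡88, 49^4≡34, 49^8≡128, 49^16≡193, 49^32≡241, 49^64≡256
126 = 64 + 32 + 16 + 8 + 4 + 2, so 49^126 ≡ 256·241·193·128·34·88 ≡ 184 (mod 257)
R · y^e mod p:
Squares mod 257: 244^1≡244, 244^2≡169, 244^4≡34, 244^8≡128, 244^16≡193, 244^32≡241, 244^64≡256, 244^128≡1
191 = 128 + 32 + 16 + 8 + 4 + 2 + 1, so 244^191 ≡ 1·241·193·128·34·169·244 ≡ 178 (mod 257)
79·178 = 14062 ≡ 184 (mod 257)
184 ≡ 184 (mod 257); signature holds.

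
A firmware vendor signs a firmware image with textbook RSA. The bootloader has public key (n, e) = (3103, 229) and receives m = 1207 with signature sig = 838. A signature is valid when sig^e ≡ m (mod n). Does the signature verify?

sig^2 ≡ 838^2 = 702244 ≡ 966
sig^4 ≡ 966^2 = 933156 ≡ 2256
sig^8 ≡ 2256^2 = 5089536 ≡ 616
sig^16 ≡ 616^2 = 379456 ≡ 890
sig^32 ≡ 890^2 = 792100 ≡ 835
sig^64 ≡ 835^2 = 697225 ≡ 2153
sig^128 ≡ 2153^2 = 4635409 ≡ 2630
229 = 128 + 64 + 32 + 4 + 1, so sig^229 ≡ 2630·2153·835·2256·838 ≡ 1207 (mod 3103)
Since 1207 equals the digest 1207, verification succeeds.

verifies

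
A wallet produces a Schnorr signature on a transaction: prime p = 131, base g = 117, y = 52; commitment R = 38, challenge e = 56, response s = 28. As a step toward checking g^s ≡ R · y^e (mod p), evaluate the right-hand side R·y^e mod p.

102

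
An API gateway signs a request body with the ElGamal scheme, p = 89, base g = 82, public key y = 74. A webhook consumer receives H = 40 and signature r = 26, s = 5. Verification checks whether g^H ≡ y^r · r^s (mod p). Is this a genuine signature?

Left side g^H mod p:
82^40 mod 89 = 45
Right side y^r · r^s mod p:
74^26 mod 89 = 10
26^5 mod 89 = 54
10·54 = 540 ≡ 6 (mod 89)
45 ≠ 6, so verification fails.

forged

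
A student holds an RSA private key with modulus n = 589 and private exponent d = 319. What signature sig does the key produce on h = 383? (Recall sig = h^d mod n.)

h^2 ≡ 383^2 = 146689 ≡ 28
h^4 ≡ 28^2 = 784 ≡ 195
h^8 ≡ 195^2 = 38025 ≡ 329
h^16 ≡ 329^2 = 108241 ≡ 454
h^32 ≡ 454^2 = 206116 ≡ 555
h^64 ≡ 555^2 = 308025 ≡ 567
h^128 ≡ 567^2 = 321489 ≡ 484
h^256 ≡ 484^2 = 234256 ≡ 423
319 = 256 + 32 + 16 + 8 + 4 + 2 + 1, so h^319 ≡ 423·555·454·329·195·28·383 ≡ 394 (mod 589)

394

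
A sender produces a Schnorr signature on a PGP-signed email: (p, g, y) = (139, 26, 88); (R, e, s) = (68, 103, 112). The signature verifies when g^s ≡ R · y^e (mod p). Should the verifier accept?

g^s mod p:
26^2 = 676 ≡ 120
26^4 ≡ 120^2 = 14400 ≡ 83
26^8 ≡ 83^2 = 6889 ≡ 78
26^16 ≡ 78^2 = 6084 ≡ 107
26^32 ≡ 107^2 = 11449 ≡ 51
26^64 ≡ 51^2 = 2601 ≡ 99
112 = 64 + 32 + 16, so 26^112 ≡ 99·51·107 ≡ 89 (mod 139)
R · y^e mod p:
88^2 = 7744 ≡ 99
88^4 ≡ 99^2 = 9801 ≡ 71
88^8 ≡ 71^2 = 5041 ≡ 37
88^16 ≡ 37^2 = 1369 ≡ 118
88^32 ≡ 118^2 = 13924 ≡ 24
88^64 ≡ 24^2 = 576 ≡ 20
103 = 64 + 32 + 4 + 2 + 1, so 88^103 ≡ 20·24·71·99·88 ≡ 126 (mod 139)
68·126 = 8568 ≡ 89 (mod 139)
89 ≡ 89 (mod 139); signature holds.

accept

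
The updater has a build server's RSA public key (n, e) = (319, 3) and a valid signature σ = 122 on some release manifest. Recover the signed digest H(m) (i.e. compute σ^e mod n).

Squares mod 319: σ^1≡122, σ^2≡210
3 = 2 + 1, so σ^3 ≡ 210·122 ≡ 100 (mod 319)

100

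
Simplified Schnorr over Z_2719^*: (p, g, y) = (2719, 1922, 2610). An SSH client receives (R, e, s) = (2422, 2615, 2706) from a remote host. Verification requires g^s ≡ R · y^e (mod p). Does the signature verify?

verifies

g^s mod p:
1922^2 = 3694084 ≡ 1682
1922^4 ≡ 1682^2 = 2829124 ≡ 1364
1922^8 ≡ 1364^2 = 1860496 ≡ 700
1922^16 ≡ 700^2 = 490000 ≡ 580
1922^32 ≡ 580^2 = 336400 ≡ 1963
1922^64 ≡ 1963^2 = 3853369 ≡ 546
1922^128 ≡ 546^2 = 298116 ≡ 1745
1922^256 ≡ 1745^2 = 3045025 ≡ 2464
1922^512 ≡ 2464^2 = 6071296 ≡ 2488
1922^1024 ≡ 2488^2 = 6190144 ≡ 1700
1922^2048 ≡ 1700^2 = 2890000 ≡ 2422
2706 = 2048 + 512 + 128 + 16 + 2, so 1922^2706 ≡ 2422·2488·1745·580·1682 ≡ 1615 (mod 2719)
R · y^e mod p:
2610^2 = 6812100 ≡ 1005
2610^4 ≡ 1005^2 = 1010025 ≡ 1276
2610^8 ≡ 1276^2 = 1628176 ≡ 2214
2610^16 ≡ 2214^2 = 4901796 ≡ 2158
2610^32 ≡ 2158^2 = 4656964 ≡ 2036
2610^64 ≡ 2036^2 = 4145296 ≡ 1540
2610^128 ≡ 1540^2 = 2371600 ≡ 632
2610^256 ≡ 632^2 = 399424 ≡ 2450
2610^512 ≡ 2450^2 = 6002500 ≡ 1667
2610^1024 ≡ 1667^2 = 2778889 ≡ 71
2610^2048 ≡ 71^2 = 5041 ≡ 2322
2615 = 2048 + 512 + 32 + 16 + 4 + 2 + 1, so 2610^2615 ≡ 2322·1667·2036·2158·1276·1005·2610 ≡ 2503 (mod 2719)
2422·2503 = 6062266 ≡ 1615 (mod 2719)
1615 ≡ 1615 (mod 2719); signature holds.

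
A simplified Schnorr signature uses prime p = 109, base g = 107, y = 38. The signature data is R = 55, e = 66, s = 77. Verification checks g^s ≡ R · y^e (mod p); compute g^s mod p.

77

Squares mod 109: 107^1≡107, 107^2≡4, 107^4≡16, 107^8≡38, 107^16≡27, 107^32≡75, 107^64≡66
77 = 64 + 8 + 4 + 1, so 107^77 ≡ 66·38·16·107 ≡ 77 (mod 109)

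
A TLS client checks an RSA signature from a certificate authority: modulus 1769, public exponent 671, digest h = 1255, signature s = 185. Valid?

s^2 ≡ 185^2 = 34225 ≡ 614
s^4 ≡ 614^2 = 376996 ≡ 199
s^8 ≡ 199^2 = 39601 ≡ 683
s^16 ≡ 683^2 = 466489 ≡ 1242
s^32 ≡ 1242^2 = 1542564 ≡ 1765
s^64 ≡ 1765^2 = 3115225 ≡ 16
s^128 ≡ 16^2 = 256
s^256 ≡ 256^2 = 65536 ≡ 83
s^512 ≡ 83^2 = 6889 ≡ 1582
671 = 512 + 128 + 16 + 8 + 4 + 2 + 1, so s^671 ≡ 1582·256·1242·683·199·614·185 ≡ 1255 (mod 1769)
Since 1255 equals the digest 1255, verification succeeds.

yes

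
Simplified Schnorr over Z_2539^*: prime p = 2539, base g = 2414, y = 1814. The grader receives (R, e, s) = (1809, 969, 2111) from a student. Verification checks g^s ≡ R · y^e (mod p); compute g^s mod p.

2126

2414^2 = 5827396 ≡ 391
2414^4 ≡ 391^2 = 152881 ≡ 541
2414^8 ≡ 541^2 = 292681 ≡ 696
2414^16 ≡ 696^2 = 484416 ≡ 2006
2414^32 ≡ 2006^2 = 4024036 ≡ 2260
2414^64 ≡ 2260^2 = 5107600 ≡ 1671
2414^128 ≡ 1671^2 = 2792241 ≡ 1880
2414^256 ≡ 1880^2 = 3534400 ≡ 112
2414^512 ≡ 112^2 = 12544 ≡ 2388
2414^1024 ≡ 2388^2 = 5702544 ≡ 2489
2414^2048 ≡ 2489^2 = 6195121 ≡ 2500
2111 = 2048 + 32 + 16 + 8 + 4 + 2 + 1, so 2414^2111 ≡ 2500·2260·2006·696·541·391·2414 ≡ 2126 (mod 2539)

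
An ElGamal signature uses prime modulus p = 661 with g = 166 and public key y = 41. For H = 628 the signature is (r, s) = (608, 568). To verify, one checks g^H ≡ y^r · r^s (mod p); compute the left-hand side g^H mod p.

166^2 = 27556 ≡ 455
166^4 ≡ 455^2 = 207025 ≡ 132
166^8 ≡ 132^2 = 17424 ≡ 238
166^16 ≡ 238^2 = 56644 ≡ 459
166^32 ≡ 459^2 = 210681 ≡ 483
166^64 ≡ 483^2 = 233289 ≡ 617
166^128 ≡ 617^2 = 380689 ≡ 614
166^256 ≡ 614^2 = 376996 ≡ 226
166^512 ≡ 226^2 = 51076 ≡ 179
628 = 512 + 64 + 32 + 16 + 4, so 166^628 ≡ 179·617·483·459·132 ≡ 635 (mod 661)

635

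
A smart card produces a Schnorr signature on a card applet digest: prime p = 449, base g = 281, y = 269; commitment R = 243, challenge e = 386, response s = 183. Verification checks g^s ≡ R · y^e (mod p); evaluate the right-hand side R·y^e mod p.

269^2 = 72361 ≡ 72
269^4 ≡ 72^2 = 5184 ≡ 245
269^8 ≡ 245^2 = 60025 ≡ 308
269^16 ≡ 308^2 = 94864 ≡ 125
269^32 ≡ 125^2 = 15625 ≡ 359
269^64 ≡ 359^2 = 128881 ≡ 18
269^128 ≡ 18^2 = 324
269^256 ≡ 324^2 = 104976 ≡ 359
386 = 256 + 128 + 2, so 269^386 ≡ 359·324·72 ≡ 4 (mod 449)
R · y^e ≡ 243·4 = 972 ≡ 74 (mod 449)

74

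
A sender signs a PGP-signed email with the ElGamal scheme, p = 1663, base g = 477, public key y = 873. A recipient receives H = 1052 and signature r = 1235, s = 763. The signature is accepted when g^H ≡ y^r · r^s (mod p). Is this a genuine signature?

genuine

Left side g^H mod p:
Squares mod 1663: 477^1≡477, 477^2≡1361, 477^4≡1402, 477^8≡1601, 477^16≡518, 477^32≡581, 477^64≡1635, 477^128≡784, 477^256≡1009, 477^512≡325, 477^1024≡856
1052 = 1024 + 16 + 8 + 4, so 477^1052 ≡ 856·518·1601·1402 ≡ 229 (mod 1663)
Right side y^r · r^s mod p:
Squares mod 1663: 873^1≡873, 873^2≡475, 873^4≡1120, 873^8≡498, 873^16≡217, 873^32≡525, 873^64≡1230, 873^128≡1233, 873^256≡307, 873^512≡1121, 873^1024≡1076
1235 = 1024 + 128 + 64 + 16 + 2 + 1, so 873^1235 ≡ 1076·1233·1230·217·475·873 ≡ 190 (mod 1663)
Squares mod 1663: 1235^1≡1235, 1235^2≡254, 1235^4≡1322, 1235^8≡1534, 1235^16≡11, 1235^32≡121, 1235^64≡1337, 1235^128≡1507, 1235^256≡1054, 1235^512≡32
763 = 512 + 128 + 64 + 32 + 16 + 8 + 2 + 1, so 1235^763 ≡ 32·1507·1337·121·11·1534·254·1235 ≡ 150 (mod 1663)
190·150 = 28500 ≡ 229 (mod 1663)
229 ≡ 229 (mod 1663), so the signature is genuine.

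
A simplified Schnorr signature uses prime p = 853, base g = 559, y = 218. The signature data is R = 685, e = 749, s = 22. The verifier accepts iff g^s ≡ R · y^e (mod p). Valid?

yes

g^s mod p:
559^2 = 312481 ≡ 283
559^4 ≡ 283^2 = 80089 ≡ 760
559^8 ≡ 760^2 = 577600 ≡ 119
559^16 ≡ 119^2 = 14161 ≡ 513
22 = 16 + 4 + 2, so 559^22 ≡ 513·760·283 ≡ 490 (mod 853)
R · y^e mod p:
218^2 = 47524 ≡ 609
218^4 ≡ 609^2 = 370881 ≡ 679
218^8 ≡ 679^2 = 461041 ≡ 421
218^16 ≡ 421^2 = 177241 ≡ 670
218^32 ≡ 670^2 = 448900 ≡ 222
218^64 ≡ 222^2 = 49284 ≡ 663
218^128 ≡ 663^2 = 439569 ≡ 274
218^256 ≡ 274^2 = 75076 ≡ 12
218^512 ≡ 12^2 = 144
749 = 512 + 128 + 64 + 32 + 8 + 4 + 1, so 218^749 ≡ 144·274·663·222·421·679·218 ≡ 779 (mod 853)
685·779 = 533615 ≡ 490 (mod 853)
490 ≡ 490 (mod 853); signature holds.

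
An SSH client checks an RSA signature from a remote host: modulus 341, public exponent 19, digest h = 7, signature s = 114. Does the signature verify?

does not verify

Squares mod 341: s^1≡114, s^2≡38, s^4≡80, s^8≡262, s^16≡103
19 = 16 + 2 + 1, so s^19 ≡ 103·38·114 ≡ 168 (mod 341)
s^19 mod 341 = 168, but h = 7.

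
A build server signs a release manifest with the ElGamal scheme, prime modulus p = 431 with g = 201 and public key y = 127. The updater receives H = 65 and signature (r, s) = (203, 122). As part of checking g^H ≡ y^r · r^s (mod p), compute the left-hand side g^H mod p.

201^2 = 40401 ≡ 318
201^4 ≡ 318^2 = 101124 ≡ 270
201^8 ≡ 270^2 = 72900 ≡ 61
201^16 ≡ 61^2 = 3721 ≡ 273
201^32 ≡ 273^2 = 74529 ≡ 397
201^64 ≡ 397^2 = 157609 ≡ 294
65 = 64 + 1, so 201^65 ≡ 294·201 ≡ 47 (mod 431)

47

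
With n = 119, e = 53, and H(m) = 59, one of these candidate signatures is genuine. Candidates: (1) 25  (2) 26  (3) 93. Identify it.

2

Candidate 1: Squares mod 119: 25^1≡25, 25^2≡30, 25^4≡67, 25^8≡86, 25^16≡18, 25^32≡86; 53 = 32 + 16 + 4 + 1, so 25^53 ≡ 86·18·67·25 ≡ 9 (mod 119)
Candidate 2: Squares mod 119: 26^1≡26, 26^2≡81, 26^4≡16, 26^8≡18, 26^16≡86, 26^32≡18; 53 = 32 + 16 + 4 + 1, so 26^53 ≡ 18·86·16·26 ≡ 59 (mod 119)
  → matches H(m) = 59
Candidate 3: Squares mod 119: 93^1≡93, 93^2≡81, 93^4≡16, 93^8≡18, 93^16≡86, 93^32≡18; 53 = 32 + 16 + 4 + 1, so 93^53 ≡ 18·86·16·93 ≡ 60 (mod 119)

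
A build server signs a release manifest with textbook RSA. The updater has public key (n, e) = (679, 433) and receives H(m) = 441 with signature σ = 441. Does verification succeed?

passes

σ^433 mod 679 = 441
σ^433 mod 679 = 441 matches H(m).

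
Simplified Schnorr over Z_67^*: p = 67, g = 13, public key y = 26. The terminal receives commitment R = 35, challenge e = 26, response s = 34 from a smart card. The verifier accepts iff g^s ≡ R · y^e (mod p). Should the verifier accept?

reject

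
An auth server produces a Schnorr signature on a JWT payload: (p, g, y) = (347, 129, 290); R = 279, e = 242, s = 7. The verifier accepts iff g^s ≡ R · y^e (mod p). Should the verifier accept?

reject

g^s mod p:
Squares mod 347: 129^1≡129, 129^2≡332, 129^4≡225
7 = 4 + 2 + 1, so 129^7 ≡ 225·332·129 ≡ 110 (mod 347)
R · y^e mod p:
Squares mod 347: 290^1≡290, 290^2≡126, 290^4≡261, 290^8≡109, 290^16≡83, 290^32≡296, 290^64≡172, 290^128≡89
242 = 128 + 64 + 32 + 16 + 2, so 290^242 ≡ 89·172·296·83·126 ≡ 281 (mod 347)
279·281 = 78399 ≡ 324 (mod 347)
110 ≠ 324; the check fails.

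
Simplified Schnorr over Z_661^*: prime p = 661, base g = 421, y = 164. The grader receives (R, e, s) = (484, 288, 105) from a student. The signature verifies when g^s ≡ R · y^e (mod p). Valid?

g^s mod p:
421^105 mod 661 = 3
R · y^e mod p:
164^288 mod 661 = 56
484·56 = 27104 ≡ 3 (mod 661)
3 ≡ 3 (mod 661); signature holds.

yes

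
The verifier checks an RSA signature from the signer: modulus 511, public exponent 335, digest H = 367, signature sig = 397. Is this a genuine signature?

genuine

sig^2 ≡ 397^2 = 157609 ≡ 221
sig^4 ≡ 221^2 = 48841 ≡ 296
sig^8 ≡ 296^2 = 87616 ≡ 235
sig^16 ≡ 235^2 = 55225 ≡ 37
sig^32 ≡ 37^2 = 1369 ≡ 347
sig^64 ≡ 347^2 = 120409 ≡ 324
sig^128 ≡ 324^2 = 104976 ≡ 221
sig^256 ≡ 221^2 = 48841 ≡ 296
335 = 256 + 64 + 8 + 4 + 2 + 1, so sig^335 ≡ 296·324·235·296·221·397 ≡ 367 (mod 511)
367 = H, so the signature checks out.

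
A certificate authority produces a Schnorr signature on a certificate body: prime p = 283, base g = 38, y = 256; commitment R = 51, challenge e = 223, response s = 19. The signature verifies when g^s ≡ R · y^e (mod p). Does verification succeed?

passes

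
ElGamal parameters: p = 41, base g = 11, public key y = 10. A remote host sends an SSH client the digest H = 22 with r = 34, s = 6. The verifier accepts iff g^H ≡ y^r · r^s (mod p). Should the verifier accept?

Left side g^H mod p:
11^22 mod 41 = 2
Right side y^r · r^s mod p:
10^34 mod 41 = 37
34^6 mod 41 = 20
37·20 = 740 ≡ 2 (mod 41)
2 ≡ 2 (mod 41), so the signature is genuine.

accept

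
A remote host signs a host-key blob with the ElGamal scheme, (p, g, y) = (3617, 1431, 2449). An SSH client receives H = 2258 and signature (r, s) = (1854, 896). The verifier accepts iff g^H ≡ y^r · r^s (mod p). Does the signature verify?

verifies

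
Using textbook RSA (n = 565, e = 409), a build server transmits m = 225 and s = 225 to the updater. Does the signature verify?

Squares mod 565: s^1≡225, s^2≡340, s^4≡340, s^8≡340, s^16≡340, s^32≡340, s^64≡340, s^128≡340, s^256≡340
409 = 256 + 128 + 16 + 8 + 1, so s^409 ≡ 340·340·340·340·225 ≡ 225 (mod 565)
225 = m, so the signature checks out.

verifies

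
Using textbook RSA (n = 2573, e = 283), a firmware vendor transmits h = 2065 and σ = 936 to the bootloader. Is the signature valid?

σ^2 ≡ 936^2 = 876096 ≡ 1276
σ^4 ≡ 1276^2 = 1628176 ≡ 2040
σ^8 ≡ 2040^2 = 4161600 ≡ 1059
σ^16 ≡ 1059^2 = 1121481 ≡ 2226
σ^32 ≡ 2226^2 = 4955076 ≡ 2051
σ^64 ≡ 2051^2 = 4206601 ≡ 2319
σ^128 ≡ 2319^2 = 5377761 ≡ 191
σ^256 ≡ 191^2 = 36481 ≡ 459
283 = 256 + 16 + 8 + 2 + 1, so σ^283 ≡ 459·2226·1059·1276·936 ≡ 1060 (mod 2573)
σ^283 mod 2573 = 1060, but h = 2065.

invalid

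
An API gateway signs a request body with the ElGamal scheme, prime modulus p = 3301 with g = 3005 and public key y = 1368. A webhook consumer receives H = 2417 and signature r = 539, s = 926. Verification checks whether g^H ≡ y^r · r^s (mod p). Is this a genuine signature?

Left side g^H mod p:
Squares mod 3301: 3005^1≡3005, 3005^2≡1790, 3005^4≡2130, 3005^8≡1326, 3005^16≡2144, 3005^32≡1744, 3005^64≡1315, 3005^128≡2802, 3005^256≡1426, 3005^512≡60, 3005^1024≡299, 3005^2048≡274
2417 = 2048 + 256 + 64 + 32 + 16 + 1, so 3005^2417 ≡ 274·1426·1315·1744·2144·3005 ≡ 2209 (mod 3301)
Right side y^r · r^s mod p:
Squares mod 3301: 1368^1≡1368, 1368^2≡3058, 1368^4≡2932, 1368^8≡820, 1368^16≡2297, 1368^32≡1211, 1368^64≡877, 1368^128≡3297, 1368^256≡16, 1368^512≡256
539 = 512 + 16 + 8 + 2 + 1, so 1368^539 ≡ 256·2297·820·3058·1368 ≡ 176 (mod 3301)
Squares mod 3301: 539^1≡539, 539^2≡33, 539^4≡1089, 539^8≡862, 539^16≡319, 539^32≡2731, 539^64≡1402, 539^128≡1509, 539^256≡2692, 539^512≡1169
926 = 512 + 256 + 128 + 16 + 8 + 4 + 2, so 539^926 ≡ 1169·2692·1509·319·862·1089·33 ≡ 669 (mod 3301)
176·669 = 117744 ≡ 2209 (mod 3301)
2209 ≡ 2209 (mod 3301), so the signature is genuine.

genuine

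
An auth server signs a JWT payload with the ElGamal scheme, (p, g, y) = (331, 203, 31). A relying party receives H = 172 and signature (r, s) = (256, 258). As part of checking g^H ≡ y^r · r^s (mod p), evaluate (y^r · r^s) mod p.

31^2 = 961 ≡ 299
31^4 ≡ 299^2 = 89401 ≡ 31
31^8 ≡ 31^2 = 961 ≡ 299
31^16 ≡ 299^2 = 89401 ≡ 31
31^32 ≡ 31^2 = 961 ≡ 299
31^64 ≡ 299^2 = 89401 ≡ 31
31^128 ≡ 31^2 = 961 ≡ 299
31^256 ≡ 299^2 = 89401 ≡ 31
256^2 = 65536 ≡ 329
256^4 ≡ 329^2 = 108241 ≡ 4
256^8 ≡ 4^2 = 16
256^16 ≡ 16^2 = 256
256^32 ≡ 256^2 = 65536 ≡ 329
256^64 ≡ 329^2 = 108241 ≡ 4
256^128 ≡ 4^2 = 16
256^256 ≡ 16^2 = 256
258 = 256 + 2, so 256^258 ≡ 256·329 ≡ 150 (mod 331)
y^r · r^s ≡ 31·150 = 4650 ≡ 16 (mod 331)

16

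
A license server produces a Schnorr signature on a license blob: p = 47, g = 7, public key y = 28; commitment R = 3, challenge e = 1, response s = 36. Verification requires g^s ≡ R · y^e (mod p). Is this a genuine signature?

g^s mod p:
Squares mod 47: 7^1≡7, 7^2≡2, 7^4≡4, 7^8≡16, 7^16≡21, 7^32≡18
36 = 32 + 4, so 7^36 ≡ 18·4 ≡ 25 (mod 47)
R · y^e mod p:
28^1 mod 47 = 28
3·28 = 84 ≡ 37 (mod 47)
25 ≠ 37; the check fails.

forged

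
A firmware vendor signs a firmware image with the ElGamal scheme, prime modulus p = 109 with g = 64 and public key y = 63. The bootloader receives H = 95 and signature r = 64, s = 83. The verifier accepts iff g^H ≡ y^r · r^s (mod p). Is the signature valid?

Left side g^H mod p:
64^2 = 4096 ≡ 63
64^4 ≡ 63^2 = 3969 ≡ 45
64^8 ≡ 45^2 = 2025 ≡ 63
64^16 ≡ 63^2 = 3969 ≡ 45
64^32 ≡ 45^2 = 2025 ≡ 63
64^64 ≡ 63^2 = 3969 ≡ 45
95 = 64 + 16 + 8 + 4 + 2 + 1, so 64^95 ≡ 45·45·63·45·63·64 ≡ 46 (mod 109)
Right side y^r · r^s mod p:
63^2 = 3969 ≡ 45
63^4 ≡ 45^2 = 2025 ≡ 63
63^8 ≡ 63^2 = 3969 ≡ 45
63^16 ≡ 45^2 = 2025 ≡ 63
63^32 ≡ 63^2 = 3969 ≡ 45
63^64 ≡ 45^2 = 2025 ≡ 63
64^2 = 4096 ≡ 63
64^4 ≡ 63^2 = 3969 ≡ 45
64^8 ≡ 45^2 = 2025 ≡ 63
64^16 ≡ 63^2 = 3969 ≡ 45
64^32 ≡ 45^2 = 2025 ≡ 63
64^64 ≡ 63^2 = 3969 ≡ 45
83 = 64 + 16 + 2 + 1, so 64^83 ≡ 45·45·63·64 ≡ 46 (mod 109)
63·46 = 2898 ≡ 64 (mod 109)
46 ≠ 64, so verification fails.

invalid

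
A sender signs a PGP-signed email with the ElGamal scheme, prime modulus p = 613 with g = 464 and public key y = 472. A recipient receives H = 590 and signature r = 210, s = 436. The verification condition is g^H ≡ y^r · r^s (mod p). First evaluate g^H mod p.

464^2 = 215296 ≡ 133
464^4 ≡ 133^2 = 17689 ≡ 525
464^8 ≡ 525^2 = 275625 ≡ 388
464^16 ≡ 388^2 = 150544 ≡ 359
464^32 ≡ 359^2 = 128881 ≡ 151
464^64 ≡ 151^2 = 22801 ≡ 120
464^128 ≡ 120^2 = 14400 ≡ 301
464^256 ≡ 301^2 = 90601 ≡ 490
464^512 ≡ 490^2 = 240100 ≡ 417
590 = 512 + 64 + 8 + 4 + 2, so 464^590 ≡ 417·120·388·525·133 ≡ 427 (mod 613)

427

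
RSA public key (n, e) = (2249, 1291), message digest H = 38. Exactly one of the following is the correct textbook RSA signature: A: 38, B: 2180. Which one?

Candidate A: Squares mod 2249: 38^1≡38, 38^2≡1444, 38^4≡313, 38^8≡1262, 38^16≡352, 38^32≡209, 38^64≡950, 38^128≡651, 38^256≡989, 38^512≡2055, 38^1024≡1652; 1291 = 1024 + 256 + 8 + 2 + 1, so 38^1291 ≡ 1652·989·1262·1444·38 ≡ 38 (mod 2249)
  → matches H = 38
Candidate B: Squares mod 2249: 2180^1≡2180, 2180^2≡263, 2180^4≡1699, 2180^8≡1134, 2180^16≡1777, 2180^32≡133, 2180^64≡1946, 2180^128≡1849, 2180^256≡321, 2180^512≡1836, 2180^1024≡1894; 1291 = 1024 + 256 + 8 + 2 + 1, so 2180^1291 ≡ 1894·321·1134·263·2180 ≡ 1972 (mod 2249)

A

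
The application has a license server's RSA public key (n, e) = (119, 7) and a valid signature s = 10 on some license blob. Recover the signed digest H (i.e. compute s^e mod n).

73

s^2 ≡ 10^2 = 100
s^4 ≡ 100^2 = 10000 ≡ 4
7 = 4 + 2 + 1, so s^7 ≡ 4·100·10 ≡ 73 (mod 119)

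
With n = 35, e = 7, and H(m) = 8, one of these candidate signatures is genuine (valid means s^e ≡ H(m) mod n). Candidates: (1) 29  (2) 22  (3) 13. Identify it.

Candidate 1: 29^7 mod 35 = 29
Candidate 2: 22^7 mod 35 = 8
  → matches H(m) = 8
Candidate 3: 13^7 mod 35 = 27

2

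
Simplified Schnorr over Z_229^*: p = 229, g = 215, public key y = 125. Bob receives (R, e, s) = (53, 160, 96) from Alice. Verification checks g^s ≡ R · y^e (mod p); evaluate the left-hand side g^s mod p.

Squares mod 229: 215^1≡215, 215^2≡196, 215^4≡173, 215^8≡159, 215^16≡91, 215^32≡37, 215^64≡224
96 = 64 + 32, so 215^96 ≡ 224·37 ≡ 44 (mod 229)

44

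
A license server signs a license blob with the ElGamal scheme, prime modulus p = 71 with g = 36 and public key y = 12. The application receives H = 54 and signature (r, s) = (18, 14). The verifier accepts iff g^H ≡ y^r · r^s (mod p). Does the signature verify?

verifies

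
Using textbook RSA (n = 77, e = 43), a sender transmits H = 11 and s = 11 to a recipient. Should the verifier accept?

s^43 mod 77 = 11
s^43 mod 77 = 11 matches H.

accept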